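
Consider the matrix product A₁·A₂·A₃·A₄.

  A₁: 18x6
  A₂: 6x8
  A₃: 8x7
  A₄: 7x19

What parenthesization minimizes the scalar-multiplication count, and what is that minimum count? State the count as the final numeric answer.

Adjacent pairs: A₁A₂ = 18·6·8 = 864; A₂A₃ = 6·8·7 = 336; A₃A₄ = 8·7·19 = 1064.
Length 3: A₁..A₃: k=1: 0+336+18·6·7=1092; k=2: 864+0+18·8·7=1872 → min 1092 | A₂..A₄: k=2: 0+1064+6·8·19=1976; k=3: 336+0+6·7·19=1134 → min 1134.
Length 4: A₁..A₄: k=1: 0+1134+18·6·19=3186; k=2: 864+1064+18·8·19=4664; k=3: 1092+0+18·7·19=3486 → min 3186.
Optimal parenthesization: (A₁·((A₂·A₃)·A₄)) with cost 3186.

3186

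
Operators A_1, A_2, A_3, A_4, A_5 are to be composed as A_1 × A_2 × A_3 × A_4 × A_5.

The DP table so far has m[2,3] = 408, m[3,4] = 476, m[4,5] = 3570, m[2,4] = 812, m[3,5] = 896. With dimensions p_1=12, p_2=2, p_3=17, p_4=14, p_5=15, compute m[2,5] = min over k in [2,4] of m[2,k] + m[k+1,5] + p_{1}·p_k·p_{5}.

1256

m[2,5] = min over k∈[2,4] of m[2,k]+m[k+1,5]+p_{1}·p_k·p_{5}.
k=2: 0 + 896 + 12·2·15 = 1256; k=3: 408 + 3570 + 12·17·15 = 7038; k=4: 812 + 0 + 12·14·15 = 3332.
Minimum: 1256 at k=2.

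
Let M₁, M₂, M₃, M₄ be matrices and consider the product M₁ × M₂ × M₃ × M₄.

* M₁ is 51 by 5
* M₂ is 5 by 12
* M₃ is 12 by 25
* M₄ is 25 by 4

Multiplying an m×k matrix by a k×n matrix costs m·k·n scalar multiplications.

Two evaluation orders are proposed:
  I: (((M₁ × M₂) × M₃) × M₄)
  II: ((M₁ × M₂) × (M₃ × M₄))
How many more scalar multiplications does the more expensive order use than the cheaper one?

Order I = (((M₁ × M₂) × M₃) × M₄): (M₁ × M₂): 51×5 by 5×12 → 51×12, cost 51·5·12 = 3060; ((M₁ × M₂) × M₃): 51×12 by 12×25 → 51×25, cost 51·12·25 = 15300; cumulative 18360; (((M₁ × M₂) × M₃) × M₄): 51×25 by 25×4 → 51×4, cost 51·25·4 = 5100; cumulative 23460. Total 23460.
Order II = ((M₁ × M₂) × (M₃ × M₄)): (M₁ × M₂): 51×5 by 5×12 → 51×12, cost 51·5·12 = 3060; (M₃ × M₄): 12×25 by 25×4 → 12×4, cost 12·25·4 = 1200; ((M₁ × M₂) × (M₃ × M₄)): 51×12 by 12×4 → 51×4, cost 51·12·4 = 2448; cumulative 6708. Total 6708.
Difference: |23460 − 6708| = 16752.

16752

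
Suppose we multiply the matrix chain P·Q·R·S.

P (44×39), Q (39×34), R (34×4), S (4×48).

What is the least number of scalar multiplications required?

20616

Adjacent pairs: PQ = 44·39·34 = 58344; QR = 39·34·4 = 5304; RS = 34·4·48 = 6528.
Length 3: P..R: k=1: 0+5304+44·39·4=12168; k=2: 58344+0+44·34·4=64328 → min 12168 | Q..S: k=2: 0+6528+39·34·48=70176; k=3: 5304+0+39·4·48=12792 → min 12792.
Length 4: P..S: k=1: 0+12792+44·39·48=95160; k=2: 58344+6528+44·34·48=136680; k=3: 12168+0+44·4·48=20616 → min 20616.
Optimal order: ((P·(Q·R))·S) with cost 20616.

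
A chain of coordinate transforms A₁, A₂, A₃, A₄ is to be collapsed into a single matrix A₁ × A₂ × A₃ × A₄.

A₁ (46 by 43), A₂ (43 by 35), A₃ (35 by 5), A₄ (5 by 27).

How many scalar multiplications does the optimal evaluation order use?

Adjacent pairs: A₁A₂ = 46·43·35 = 69230; A₂A₃ = 43·35·5 = 7525; A₃A₄ = 35·5·27 = 4725.
Length 3: A₁..A₃: k=1: 0+7525+46·43·5=17415; k=2: 69230+0+46·35·5=77280 → min 17415 | A₂..A₄: k=2: 0+4725+43·35·27=45360; k=3: 7525+0+43·5·27=13330 → min 13330.
Length 4: A₁..A₄: k=1: 0+13330+46·43·27=66736; k=2: 69230+4725+46·35·27=117425; k=3: 17415+0+46·5·27=23625 → min 23625.
Optimal order: ((A₁ × (A₂ × A₃)) × A₄) with cost 23625.

23625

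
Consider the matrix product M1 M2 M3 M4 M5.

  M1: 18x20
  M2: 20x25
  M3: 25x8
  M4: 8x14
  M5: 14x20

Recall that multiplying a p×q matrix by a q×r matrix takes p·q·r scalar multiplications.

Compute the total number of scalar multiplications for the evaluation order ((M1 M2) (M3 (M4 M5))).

(M1 M2): 18×20 by 20×25 → 18×25, cost 18·20·25 = 9000
(M4 M5): 8×14 by 14×20 → 8×20, cost 8·14·20 = 2240
(M3 (M4 M5)): 25×8 by 8×20 → 25×20, cost 25·8·20 = 4000; cumulative 6240
((M1 M2) (M3 (M4 M5))): 18×25 by 25×20 → 18×20, cost 18·25·20 = 9000; cumulative 24240
Total: 24240 scalar multiplications.

24240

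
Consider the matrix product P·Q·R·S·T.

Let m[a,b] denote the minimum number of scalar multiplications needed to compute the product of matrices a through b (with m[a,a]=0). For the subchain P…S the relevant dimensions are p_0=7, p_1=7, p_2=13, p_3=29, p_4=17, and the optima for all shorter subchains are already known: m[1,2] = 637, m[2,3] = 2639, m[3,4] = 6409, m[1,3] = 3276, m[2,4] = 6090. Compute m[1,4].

m[1,4] = min over k∈[1,3] of m[1,k]+m[k+1,4]+p_{0}·p_k·p_{4}.
k=1: 0 + 6090 + 7·7·17 = 6923; k=2: 637 + 6409 + 7·13·17 = 8593; k=3: 3276 + 0 + 7·29·17 = 6727.
Minimum: 6727 at k=3.

6727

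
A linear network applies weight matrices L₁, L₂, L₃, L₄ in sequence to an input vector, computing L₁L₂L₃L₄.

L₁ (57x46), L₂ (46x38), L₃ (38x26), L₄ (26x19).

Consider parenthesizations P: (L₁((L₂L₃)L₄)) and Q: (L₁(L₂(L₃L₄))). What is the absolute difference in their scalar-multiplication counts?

Order P = (L₁((L₂L₃)L₄)): (L₂L₃): 46×38 by 38×26 → 46×26, cost 46·38·26 = 45448; ((L₂L₃)L₄): 46×26 by 26×19 → 46×19, cost 46·26·19 = 22724; cumulative 68172; (L₁((L₂L₃)L₄)): 57×46 by 46×19 → 57×19, cost 57·46·19 = 49818; cumulative 117990. Total 117990.
Order Q = (L₁(L₂(L₃L₄))): (L₃L₄): 38×26 by 26×19 → 38×19, cost 38·26·19 = 18772; (L₂(L₃L₄)): 46×38 by 38×19 → 46×19, cost 46·38·19 = 33212; cumulative 51984; (L₁(L₂(L₃L₄))): 57×46 by 46×19 → 57×19, cost 57·46·19 = 49818; cumulative 101802. Total 101802.
Difference: |117990 − 101802| = 16188.

16188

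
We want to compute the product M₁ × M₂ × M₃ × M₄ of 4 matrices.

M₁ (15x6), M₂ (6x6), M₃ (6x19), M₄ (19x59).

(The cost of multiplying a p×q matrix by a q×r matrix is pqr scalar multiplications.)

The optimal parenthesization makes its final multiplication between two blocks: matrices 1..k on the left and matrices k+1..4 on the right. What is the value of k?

2

Adjacent pairs: M₁M₂ = 15·6·6 = 540; M₂M₃ = 6·6·19 = 684; M₃M₄ = 6·19·59 = 6726.
Length 3: M₁..M₃: k=1: 0+684+15·6·19=2394; k=2: 540+0+15·6·19=2250 → min 2250 | M₂..M₄: k=2: 0+6726+6·6·59=8850; k=3: 684+0+6·19·59=7410 → min 7410.
Top-level splits: k=1: (M₁..M₁)·(M₂..M₄) → 0+7410+15·6·59 = 12720; k=2: (M₁..M₂)·(M₃..M₄) → 540+6726+15·6·59 = 12576; k=3: (M₁..M₃)·(M₄..M₄) → 2250+0+15·19·59 = 19065.
Best split is after M₂, i.e. k = 2.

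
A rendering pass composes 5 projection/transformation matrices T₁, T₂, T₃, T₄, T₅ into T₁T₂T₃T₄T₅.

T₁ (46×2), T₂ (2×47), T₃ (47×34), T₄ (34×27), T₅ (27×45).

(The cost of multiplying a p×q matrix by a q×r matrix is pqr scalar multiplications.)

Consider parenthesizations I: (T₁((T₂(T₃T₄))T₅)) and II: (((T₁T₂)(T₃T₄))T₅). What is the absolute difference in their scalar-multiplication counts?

109480

Order I = (T₁((T₂(T₃T₄))T₅)): (T₃T₄): 47×34 by 34×27 → 47×27, cost 47·34·27 = 43146; (T₂(T₃T₄)): 2×47 by 47×27 → 2×27, cost 2·47·27 = 2538; cumulative 45684; ((T₂(T₃T₄))T₅): 2×27 by 27×45 → 2×45, cost 2·27·45 = 2430; cumulative 48114; (T₁((T₂(T₃T₄))T₅)): 46×2 by 2×45 → 46×45, cost 46·2·45 = 4140; cumulative 52254. Total 52254.
Order II = (((T₁T₂)(T₃T₄))T₅): (T₁T₂): 46×2 by 2×47 → 46×47, cost 46·2·47 = 4324; (T₃T₄): 47×34 by 34×27 → 47×27, cost 47·34·27 = 43146; ((T₁T₂)(T₃T₄)): 46×47 by 47×27 → 46×27, cost 46·47·27 = 58374; cumulative 105844; (((T₁T₂)(T₃T₄))T₅): 46×27 by 27×45 → 46×45, cost 46·27·45 = 55890; cumulative 161734. Total 161734.
Difference: |52254 − 161734| = 109480.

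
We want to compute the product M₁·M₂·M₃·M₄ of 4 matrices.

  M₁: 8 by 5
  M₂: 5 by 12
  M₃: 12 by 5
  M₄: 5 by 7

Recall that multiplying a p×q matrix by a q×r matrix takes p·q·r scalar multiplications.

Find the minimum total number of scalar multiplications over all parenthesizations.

Adjacent pairs: M₁M₂ = 8·5·12 = 480; M₂M₃ = 5·12·5 = 300; M₃M₄ = 12·5·7 = 420.
Length 3: M₁..M₃: k=1: 0+300+8·5·5=500; k=2: 480+0+8·12·5=960 → min 500 | M₂..M₄: k=2: 0+420+5·12·7=840; k=3: 300+0+5·5·7=475 → min 475.
Length 4: M₁..M₄: k=1: 0+475+8·5·7=755; k=2: 480+420+8·12·7=1572; k=3: 500+0+8·5·7=780 → min 755.
Optimal order: (M₁·((M₂·M₃)·M₄)) with cost 755.

755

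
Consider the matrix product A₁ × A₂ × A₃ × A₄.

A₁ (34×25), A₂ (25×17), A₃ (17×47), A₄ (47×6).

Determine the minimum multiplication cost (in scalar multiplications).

Adjacent pairs: A₁A₂ = 34·25·17 = 14450; A₂A₃ = 25·17·47 = 19975; A₃A₄ = 17·47·6 = 4794.
Length 3: A₁..A₃: k=1: 0+19975+34·25·47=59925; k=2: 14450+0+34·17·47=41616 → min 41616 | A₂..A₄: k=2: 0+4794+25·17·6=7344; k=3: 19975+0+25·47·6=27025 → min 7344.
Length 4: A₁..A₄: k=1: 0+7344+34·25·6=12444; k=2: 14450+4794+34·17·6=22712; k=3: 41616+0+34·47·6=51204 → min 12444.
Optimal order: (A₁ × (A₂ × (A₃ × A₄))) with cost 12444.

12444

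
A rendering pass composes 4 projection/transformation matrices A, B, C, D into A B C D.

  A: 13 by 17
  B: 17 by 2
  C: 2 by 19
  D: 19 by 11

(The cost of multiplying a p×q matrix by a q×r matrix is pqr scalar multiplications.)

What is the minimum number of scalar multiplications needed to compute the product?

Adjacent pairs: AB = 13·17·2 = 442; BC = 17·2·19 = 646; CD = 2·19·11 = 418.
Length 3: A..C: k=1: 0+646+13·17·19=4845; k=2: 442+0+13·2·19=936 → min 936 | B..D: k=2: 0+418+17·2·11=792; k=3: 646+0+17·19·11=4199 → min 792.
Length 4: A..D: k=1: 0+792+13·17·11=3223; k=2: 442+418+13·2·11=1146; k=3: 936+0+13·19·11=3653 → min 1146.
Optimal order: ((A B) (C D)) with cost 1146.

1146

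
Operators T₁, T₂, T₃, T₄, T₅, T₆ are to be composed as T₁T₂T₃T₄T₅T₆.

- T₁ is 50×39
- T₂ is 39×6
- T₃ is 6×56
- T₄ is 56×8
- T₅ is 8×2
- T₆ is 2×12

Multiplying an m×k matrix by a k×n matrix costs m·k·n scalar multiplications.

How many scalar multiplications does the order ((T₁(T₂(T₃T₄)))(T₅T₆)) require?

(T₃T₄): 6×56 by 56×8 → 6×8, cost 6·56·8 = 2688
(T₂(T₃T₄)): 39×6 by 6×8 → 39×8, cost 39·6·8 = 1872; cumulative 4560
(T₁(T₂(T₃T₄))): 50×39 by 39×8 → 50×8, cost 50·39·8 = 15600; cumulative 20160
(T₅T₆): 8×2 by 2×12 → 8×12, cost 8·2·12 = 192
((T₁(T₂(T₃T₄)))(T₅T₆)): 50×8 by 8×12 → 50×12, cost 50·8·12 = 4800; cumulative 25152
Total: 25152 scalar multiplications.

25152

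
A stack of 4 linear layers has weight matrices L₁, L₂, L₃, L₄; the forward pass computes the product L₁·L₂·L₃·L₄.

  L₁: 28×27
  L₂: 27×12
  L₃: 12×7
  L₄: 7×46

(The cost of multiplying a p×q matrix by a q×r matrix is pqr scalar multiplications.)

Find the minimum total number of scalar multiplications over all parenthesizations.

16576

Adjacent pairs: L₁L₂ = 28·27·12 = 9072; L₂L₃ = 27·12·7 = 2268; L₃L₄ = 12·7·46 = 3864.
Length 3: L₁..L₃: k=1: 0+2268+28·27·7=7560; k=2: 9072+0+28·12·7=11424 → min 7560 | L₂..L₄: k=2: 0+3864+27·12·46=18768; k=3: 2268+0+27·7·46=10962 → min 10962.
Length 4: L₁..L₄: k=1: 0+10962+28·27·46=45738; k=2: 9072+3864+28·12·46=28392; k=3: 7560+0+28·7·46=16576 → min 16576.
Optimal order: ((L₁·(L₂·L₃))·L₄) with cost 16576.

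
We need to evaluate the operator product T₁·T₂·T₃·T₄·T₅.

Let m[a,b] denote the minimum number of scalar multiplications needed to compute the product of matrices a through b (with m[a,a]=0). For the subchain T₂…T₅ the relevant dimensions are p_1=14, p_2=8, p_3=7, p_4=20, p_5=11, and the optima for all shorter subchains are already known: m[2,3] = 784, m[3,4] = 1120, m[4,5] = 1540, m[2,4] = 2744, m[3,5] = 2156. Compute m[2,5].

m[2,5] = min over k∈[2,4] of m[2,k]+m[k+1,5]+p_{1}·p_k·p_{5}.
k=2: 0 + 2156 + 14·8·11 = 3388; k=3: 784 + 1540 + 14·7·11 = 3402; k=4: 2744 + 0 + 14·20·11 = 5824.
Minimum: 3388 at k=2.

3388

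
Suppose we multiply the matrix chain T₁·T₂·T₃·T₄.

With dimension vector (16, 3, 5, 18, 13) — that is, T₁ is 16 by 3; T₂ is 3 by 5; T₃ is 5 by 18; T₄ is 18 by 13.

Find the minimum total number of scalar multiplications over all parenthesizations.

1596

Adjacent pairs: T₁T₂ = 16·3·5 = 240; T₂T₃ = 3·5·18 = 270; T₃T₄ = 5·18·13 = 1170.
Length 3: T₁..T₃: k=1: 0+270+16·3·18=1134; k=2: 240+0+16·5·18=1680 → min 1134 | T₂..T₄: k=2: 0+1170+3·5·13=1365; k=3: 270+0+3·18·13=972 → min 972.
Length 4: T₁..T₄: k=1: 0+972+16·3·13=1596; k=2: 240+1170+16·5·13=2450; k=3: 1134+0+16·18·13=4878 → min 1596.
Optimal order: (T₁·((T₂·T₃)·T₄)) with cost 1596.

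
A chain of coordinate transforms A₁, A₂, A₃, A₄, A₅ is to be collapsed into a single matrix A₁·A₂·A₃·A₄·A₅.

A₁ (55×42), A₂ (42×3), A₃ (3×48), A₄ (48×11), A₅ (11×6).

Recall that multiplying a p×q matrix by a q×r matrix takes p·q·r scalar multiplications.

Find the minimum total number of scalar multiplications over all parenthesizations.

9702

Adjacent pairs: A₁A₂ = 55·42·3 = 6930; A₂A₃ = 42·3·48 = 6048; A₃A₄ = 3·48·11 = 1584; A₄A₅ = 48·11·6 = 3168.
Length 3: A₁..A₃: k=1: 0+6048+55·42·48=116928; k=2: 6930+0+55·3·48=14850 → min 14850 | A₂..A₄: k=2: 0+1584+42·3·11=2970; k=3: 6048+0+42·48·11=28224 → min 2970 | A₃..A₅: k=3: 0+3168+3·48·6=4032; k=4: 1584+0+3·11·6=1782 → min 1782.
Length 4: A₁..A₄: k=1: 0+2970+55·42·11=28380; k=2: 6930+1584+55·3·11=10329; k=3: 14850+0+55·48·11=43890 → min 10329 | A₂..A₅: k=2: 0+1782+42·3·6=2538; k=3: 6048+3168+42·48·6=21312; k=4: 2970+0+42·11·6=5742 → min 2538.
Length 5: A₁..A₅: k=1: 0+2538+55·42·6=16398; k=2: 6930+1782+55·3·6=9702; k=3: 14850+3168+55·48·6=33858; k=4: 10329+0+55·11·6=13959 → min 9702.
Optimal order: ((A₁·A₂)·((A₃·A₄)·A₅)) with cost 9702.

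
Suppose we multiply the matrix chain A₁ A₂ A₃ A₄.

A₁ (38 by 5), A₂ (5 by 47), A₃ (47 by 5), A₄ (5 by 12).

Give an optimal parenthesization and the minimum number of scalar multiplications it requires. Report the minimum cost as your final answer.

Adjacent pairs: A₁A₂ = 38·5·47 = 8930; A₂A₃ = 5·47·5 = 1175; A₃A₄ = 47·5·12 = 2820.
Length 3: A₁..A₃: k=1: 0+1175+38·5·5=2125; k=2: 8930+0+38·47·5=17860 → min 2125 | A₂..A₄: k=2: 0+2820+5·47·12=5640; k=3: 1175+0+5·5·12=1475 → min 1475.
Length 4: A₁..A₄: k=1: 0+1475+38·5·12=3755; k=2: 8930+2820+38·47·12=33182; k=3: 2125+0+38·5·12=4405 → min 3755.
Optimal parenthesization: (A₁ ((A₂ A₃) A₄)) with cost 3755.

3755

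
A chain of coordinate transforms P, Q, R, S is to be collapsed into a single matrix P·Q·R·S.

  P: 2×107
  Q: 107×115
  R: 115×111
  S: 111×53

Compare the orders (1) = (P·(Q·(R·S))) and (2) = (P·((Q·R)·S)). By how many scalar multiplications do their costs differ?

666626

Order (1) = (P·(Q·(R·S))): (R·S): 115×111 by 111×53 → 115×53, cost 115·111·53 = 676545; (Q·(R·S)): 107×115 by 115×53 → 107×53, cost 107·115·53 = 652165; cumulative 1328710; (P·(Q·(R·S))): 2×107 by 107×53 → 2×53, cost 2·107·53 = 11342; cumulative 1340052. Total 1340052.
Order (2) = (P·((Q·R)·S)): (Q·R): 107×115 by 115×111 → 107×111, cost 107·115·111 = 1365855; ((Q·R)·S): 107×111 by 111×53 → 107×53, cost 107·111·53 = 629481; cumulative 1995336; (P·((Q·R)·S)): 2×107 by 107×53 → 2×53, cost 2·107·53 = 11342; cumulative 2006678. Total 2006678.
Difference: |1340052 − 2006678| = 666626.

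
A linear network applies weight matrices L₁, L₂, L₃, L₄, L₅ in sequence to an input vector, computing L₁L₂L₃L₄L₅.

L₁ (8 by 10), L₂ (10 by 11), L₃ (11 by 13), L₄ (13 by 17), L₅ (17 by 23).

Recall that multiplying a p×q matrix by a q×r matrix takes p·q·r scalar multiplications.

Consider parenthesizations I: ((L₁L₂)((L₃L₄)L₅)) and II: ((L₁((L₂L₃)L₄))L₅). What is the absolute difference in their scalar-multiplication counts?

Order I = ((L₁L₂)((L₃L₄)L₅)): (L₁L₂): 8×10 by 10×11 → 8×11, cost 8·10·11 = 880; (L₃L₄): 11×13 by 13×17 → 11×17, cost 11·13·17 = 2431; ((L₃L₄)L₅): 11×17 by 17×23 → 11×23, cost 11·17·23 = 4301; cumulative 6732; ((L₁L₂)((L₃L₄)L₅)): 8×11 by 11×23 → 8×23, cost 8·11·23 = 2024; cumulative 9636. Total 9636.
Order II = ((L₁((L₂L₃)L₄))L₅): (L₂L₃): 10×11 by 11×13 → 10×13, cost 10·11·13 = 1430; ((L₂L₃)L₄): 10×13 by 13×17 → 10×17, cost 10·13·17 = 2210; cumulative 3640; (L₁((L₂L₃)L₄)): 8×10 by 10×17 → 8×17, cost 8·10·17 = 1360; cumulative 5000; ((L₁((L₂L₃)L₄))L₅): 8×17 by 17×23 → 8×23, cost 8·17·23 = 3128; cumulative 8128. Total 8128.
Difference: |9636 − 8128| = 1508.

1508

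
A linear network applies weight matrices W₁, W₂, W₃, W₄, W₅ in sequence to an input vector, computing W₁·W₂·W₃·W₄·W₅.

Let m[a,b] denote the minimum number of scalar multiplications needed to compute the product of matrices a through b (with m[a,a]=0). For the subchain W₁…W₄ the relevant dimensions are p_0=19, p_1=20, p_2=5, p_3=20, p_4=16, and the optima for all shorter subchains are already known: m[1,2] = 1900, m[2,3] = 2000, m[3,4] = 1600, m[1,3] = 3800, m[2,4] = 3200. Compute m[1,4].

m[1,4] = min over k∈[1,3] of m[1,k]+m[k+1,4]+p_{0}·p_k·p_{4}.
k=1: 0 + 3200 + 19·20·16 = 9280; k=2: 1900 + 1600 + 19·5·16 = 5020; k=3: 3800 + 0 + 19·20·16 = 9880.
Minimum: 5020 at k=2.

5020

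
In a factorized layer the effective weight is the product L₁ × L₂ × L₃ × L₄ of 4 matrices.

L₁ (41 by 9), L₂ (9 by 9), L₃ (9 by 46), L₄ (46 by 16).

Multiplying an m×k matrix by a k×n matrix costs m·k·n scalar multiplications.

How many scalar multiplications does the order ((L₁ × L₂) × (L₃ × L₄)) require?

15849

(L₁ × L₂): 41×9 by 9×9 → 41×9, cost 41·9·9 = 3321
(L₃ × L₄): 9×46 by 46×16 → 9×16, cost 9·46·16 = 6624
((L₁ × L₂) × (L₃ × L₄)): 41×9 by 9×16 → 41×16, cost 41·9·16 = 5904; cumulative 15849
Total: 15849 scalar multiplications.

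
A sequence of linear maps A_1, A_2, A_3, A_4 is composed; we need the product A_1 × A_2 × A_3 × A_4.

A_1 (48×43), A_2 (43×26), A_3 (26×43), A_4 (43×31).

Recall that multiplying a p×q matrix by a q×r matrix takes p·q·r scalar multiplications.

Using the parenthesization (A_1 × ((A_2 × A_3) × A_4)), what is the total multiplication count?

169377

(A_2 × A_3): 43×26 by 26×43 → 43×43, cost 43·26·43 = 48074
((A_2 × A_3) × A_4): 43×43 by 43×31 → 43×31, cost 43·43·31 = 57319; cumulative 105393
(A_1 × ((A_2 × A_3) × A_4)): 48×43 by 43×31 → 48×31, cost 48·43·31 = 63984; cumulative 169377
Total: 169377 scalar multiplications.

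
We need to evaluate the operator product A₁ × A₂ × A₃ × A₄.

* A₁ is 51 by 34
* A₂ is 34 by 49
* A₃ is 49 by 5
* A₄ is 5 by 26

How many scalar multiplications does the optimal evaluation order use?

23630

Adjacent pairs: A₁A₂ = 51·34·49 = 84966; A₂A₃ = 34·49·5 = 8330; A₃A₄ = 49·5·26 = 6370.
Length 3: A₁..A₃: k=1: 0+8330+51·34·5=17000; k=2: 84966+0+51·49·5=97461 → min 17000 | A₂..A₄: k=2: 0+6370+34·49·26=49686; k=3: 8330+0+34·5·26=12750 → min 12750.
Length 4: A₁..A₄: k=1: 0+12750+51·34·26=57834; k=2: 84966+6370+51·49·26=156310; k=3: 17000+0+51·5·26=23630 → min 23630.
Optimal order: ((A₁ × (A₂ × A₃)) × A₄) with cost 23630.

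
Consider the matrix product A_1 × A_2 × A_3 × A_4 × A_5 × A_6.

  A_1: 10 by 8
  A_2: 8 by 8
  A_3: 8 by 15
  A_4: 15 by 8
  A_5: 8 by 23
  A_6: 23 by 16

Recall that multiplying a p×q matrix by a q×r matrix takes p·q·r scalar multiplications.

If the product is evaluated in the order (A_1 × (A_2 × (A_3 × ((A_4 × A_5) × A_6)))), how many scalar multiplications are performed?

(A_4 × A_5): 15×8 by 8×23 → 15×23, cost 15·8·23 = 2760
((A_4 × A_5) × A_6): 15×23 by 23×16 → 15×16, cost 15·23·16 = 5520; cumulative 8280
(A_3 × ((A_4 × A_5) × A_6)): 8×15 by 15×16 → 8×16, cost 8·15·16 = 1920; cumulative 10200
(A_2 × (A_3 × ((A_4 × A_5) × A_6))): 8×8 by 8×16 → 8×16, cost 8·8·16 = 1024; cumulative 11224
(A_1 × (A_2 × (A_3 × ((A_4 × A_5) × A_6)))): 10×8 by 8×16 → 10×16, cost 10·8·16 = 1280; cumulative 12504
Total: 12504 scalar multiplications.

12504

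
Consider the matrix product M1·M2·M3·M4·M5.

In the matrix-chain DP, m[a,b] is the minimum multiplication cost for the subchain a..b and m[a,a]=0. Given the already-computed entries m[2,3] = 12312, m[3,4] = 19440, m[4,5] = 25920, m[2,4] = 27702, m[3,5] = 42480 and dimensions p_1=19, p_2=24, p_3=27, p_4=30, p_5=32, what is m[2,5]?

45942

m[2,5] = min over k∈[2,4] of m[2,k]+m[k+1,5]+p_{1}·p_k·p_{5}.
k=2: 0 + 42480 + 19·24·32 = 57072; k=3: 12312 + 25920 + 19·27·32 = 54648; k=4: 27702 + 0 + 19·30·32 = 45942.
Minimum: 45942 at k=4.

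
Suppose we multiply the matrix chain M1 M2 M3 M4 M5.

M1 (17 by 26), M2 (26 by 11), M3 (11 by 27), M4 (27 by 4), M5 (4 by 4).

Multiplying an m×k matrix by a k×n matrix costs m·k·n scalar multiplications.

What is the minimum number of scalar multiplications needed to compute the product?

Adjacent pairs: M1M2 = 17·26·11 = 4862; M2M3 = 26·11·27 = 7722; M3M4 = 11·27·4 = 1188; M4M5 = 27·4·4 = 432.
Length 3: M1..M3: k=1: 0+7722+17·26·27=19656; k=2: 4862+0+17·11·27=9911 → min 9911 | M2..M4: k=2: 0+1188+26·11·4=2332; k=3: 7722+0+26·27·4=10530 → min 2332 | M3..M5: k=3: 0+432+11·27·4=1620; k=4: 1188+0+11·4·4=1364 → min 1364.
Length 4: M1..M4: k=1: 0+2332+17·26·4=4100; k=2: 4862+1188+17·11·4=6798; k=3: 9911+0+17·27·4=11747 → min 4100 | M2..M5: k=2: 0+1364+26·11·4=2508; k=3: 7722+432+26·27·4=10962; k=4: 2332+0+26·4·4=2748 → min 2508.
Length 5: M1..M5: k=1: 0+2508+17·26·4=4276; k=2: 4862+1364+17·11·4=6974; k=3: 9911+432+17·27·4=12179; k=4: 4100+0+17·4·4=4372 → min 4276.
Optimal order: (M1 (M2 ((M3 M4) M5))) with cost 4276.

4276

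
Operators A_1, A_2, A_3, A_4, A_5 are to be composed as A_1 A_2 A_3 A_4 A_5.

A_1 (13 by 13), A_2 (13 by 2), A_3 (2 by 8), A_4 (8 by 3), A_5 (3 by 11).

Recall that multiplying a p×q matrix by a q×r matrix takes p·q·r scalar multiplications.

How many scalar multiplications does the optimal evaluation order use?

738

Adjacent pairs: A_1A_2 = 13·13·2 = 338; A_2A_3 = 13·2·8 = 208; A_3A_4 = 2·8·3 = 48; A_4A_5 = 8·3·11 = 264.
Length 3: A_1..A_3: k=1: 0+208+13·13·8=1560; k=2: 338+0+13·2·8=546 → min 546 | A_2..A_4: k=2: 0+48+13·2·3=126; k=3: 208+0+13·8·3=520 → min 126 | A_3..A_5: k=3: 0+264+2·8·11=440; k=4: 48+0+2·3·11=114 → min 114.
Length 4: A_1..A_4: k=1: 0+126+13·13·3=633; k=2: 338+48+13·2·3=464; k=3: 546+0+13·8·3=858 → min 464 | A_2..A_5: k=2: 0+114+13·2·11=400; k=3: 208+264+13·8·11=1616; k=4: 126+0+13·3·11=555 → min 400.
Length 5: A_1..A_5: k=1: 0+400+13·13·11=2259; k=2: 338+114+13·2·11=738; k=3: 546+264+13·8·11=1954; k=4: 464+0+13·3·11=893 → min 738.
Optimal order: ((A_1 A_2) ((A_3 A_4) A_5)) with cost 738.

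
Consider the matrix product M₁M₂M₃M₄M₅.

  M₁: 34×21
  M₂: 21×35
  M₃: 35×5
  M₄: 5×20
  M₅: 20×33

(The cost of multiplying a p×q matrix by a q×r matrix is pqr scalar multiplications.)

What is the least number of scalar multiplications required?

16155

Adjacent pairs: M₁M₂ = 34·21·35 = 24990; M₂M₃ = 21·35·5 = 3675; M₃M₄ = 35·5·20 = 3500; M₄M₅ = 5·20·33 = 3300.
Length 3: M₁..M₃: k=1: 0+3675+34·21·5=7245; k=2: 24990+0+34·35·5=30940 → min 7245 | M₂..M₄: k=2: 0+3500+21·35·20=18200; k=3: 3675+0+21·5·20=5775 → min 5775 | M₃..M₅: k=3: 0+3300+35·5·33=9075; k=4: 3500+0+35·20·33=26600 → min 9075.
Length 4: M₁..M₄: k=1: 0+5775+34·21·20=20055; k=2: 24990+3500+34·35·20=52290; k=3: 7245+0+34·5·20=10645 → min 10645 | M₂..M₅: k=2: 0+9075+21·35·33=33330; k=3: 3675+3300+21·5·33=10440; k=4: 5775+0+21·20·33=19635 → min 10440.
Length 5: M₁..M₅: k=1: 0+10440+34·21·33=34002; k=2: 24990+9075+34·35·33=73335; k=3: 7245+3300+34·5·33=16155; k=4: 10645+0+34·20·33=33085 → min 16155.
Optimal order: ((M₁(M₂M₃))(M₄M₅)) with cost 16155.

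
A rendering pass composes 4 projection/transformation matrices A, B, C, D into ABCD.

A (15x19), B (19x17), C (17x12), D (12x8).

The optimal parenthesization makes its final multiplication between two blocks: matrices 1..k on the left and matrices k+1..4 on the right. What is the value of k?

1

Adjacent pairs: AB = 15·19·17 = 4845; BC = 19·17·12 = 3876; CD = 17·12·8 = 1632.
Length 3: A..C: k=1: 0+3876+15·19·12=7296; k=2: 4845+0+15·17·12=7905 → min 7296 | B..D: k=2: 0+1632+19·17·8=4216; k=3: 3876+0+19·12·8=5700 → min 4216.
Top-level splits: k=1: (A..A)·(B..D) → 0+4216+15·19·8 = 6496; k=2: (A..B)·(C..D) → 4845+1632+15·17·8 = 8517; k=3: (A..C)·(D..D) → 7296+0+15·12·8 = 8736.
Best split is after A, i.e. k = 1.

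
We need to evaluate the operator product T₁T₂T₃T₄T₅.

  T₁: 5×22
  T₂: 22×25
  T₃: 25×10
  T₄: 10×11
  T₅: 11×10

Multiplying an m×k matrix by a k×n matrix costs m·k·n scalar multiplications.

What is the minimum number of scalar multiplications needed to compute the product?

Adjacent pairs: T₁T₂ = 5·22·25 = 2750; T₂T₃ = 22·25·10 = 5500; T₃T₄ = 25·10·11 = 2750; T₄T₅ = 10·11·10 = 1100.
Length 3: T₁..T₃: k=1: 0+5500+5·22·10=6600; k=2: 2750+0+5·25·10=4000 → min 4000 | T₂..T₄: k=2: 0+2750+22·25·11=8800; k=3: 5500+0+22·10·11=7920 → min 7920 | T₃..T₅: k=3: 0+1100+25·10·10=3600; k=4: 2750+0+25·11·10=5500 → min 3600.
Length 4: T₁..T₄: k=1: 0+7920+5·22·11=9130; k=2: 2750+2750+5·25·11=6875; k=3: 4000+0+5·10·11=4550 → min 4550 | T₂..T₅: k=2: 0+3600+22·25·10=9100; k=3: 5500+1100+22·10·10=8800; k=4: 7920+0+22·11·10=10340 → min 8800.
Length 5: T₁..T₅: k=1: 0+8800+5·22·10=9900; k=2: 2750+3600+5·25·10=7600; k=3: 4000+1100+5·10·10=5600; k=4: 4550+0+5·11·10=5100 → min 5100.
Optimal order: ((((T₁T₂)T₃)T₄)T₅) with cost 5100.

5100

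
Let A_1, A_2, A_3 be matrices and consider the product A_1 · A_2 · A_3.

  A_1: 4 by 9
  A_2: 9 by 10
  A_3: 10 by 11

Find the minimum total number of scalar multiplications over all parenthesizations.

800

Order (A_1 · (A_2 · A_3)): (A_2 · A_3): 9×10 by 10×11 → 9×11, cost 9·10·11 = 990; (A_1 · (A_2 · A_3)): 4×9 by 9×11 → 4×11, cost 4·9·11 = 396; cumulative 1386. Total 1386.
Order ((A_1 · A_2) · A_3): (A_1 · A_2): 4×9 by 9×10 → 4×10, cost 4·9·10 = 360; ((A_1 · A_2) · A_3): 4×10 by 10×11 → 4×11, cost 4·10·11 = 440; cumulative 800. Total 800.
Minimum: 800.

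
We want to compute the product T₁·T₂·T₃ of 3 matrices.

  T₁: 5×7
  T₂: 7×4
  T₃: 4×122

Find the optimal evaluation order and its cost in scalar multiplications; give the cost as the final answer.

2580

(T₁·(T₂·T₃)): cost 7686.
((T₁·T₂)·T₃): cost 2580.
Optimal: ((T₁·T₂)·T₃) with cost 2580.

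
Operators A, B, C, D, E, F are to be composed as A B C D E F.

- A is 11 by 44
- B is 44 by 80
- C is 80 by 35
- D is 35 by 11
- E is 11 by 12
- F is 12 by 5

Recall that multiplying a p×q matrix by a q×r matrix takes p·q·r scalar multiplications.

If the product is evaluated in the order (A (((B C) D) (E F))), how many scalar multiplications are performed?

145640

(B C): 44×80 by 80×35 → 44×35, cost 44·80·35 = 123200
((B C) D): 44×35 by 35×11 → 44×11, cost 44·35·11 = 16940; cumulative 140140
(E F): 11×12 by 12×5 → 11×5, cost 11·12·5 = 660
(((B C) D) (E F)): 44×11 by 11×5 → 44×5, cost 44·11·5 = 2420; cumulative 143220
(A (((B C) D) (E F))): 11×44 by 44×5 → 11×5, cost 11·44·5 = 2420; cumulative 145640
Total: 145640 scalar multiplications.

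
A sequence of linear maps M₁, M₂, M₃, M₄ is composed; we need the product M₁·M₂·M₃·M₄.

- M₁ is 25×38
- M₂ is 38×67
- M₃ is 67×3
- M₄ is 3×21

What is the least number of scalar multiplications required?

12063

Adjacent pairs: M₁M₂ = 25·38·67 = 63650; M₂M₃ = 38·67·3 = 7638; M₃M₄ = 67·3·21 = 4221.
Length 3: M₁..M₃: k=1: 0+7638+25·38·3=10488; k=2: 63650+0+25·67·3=68675 → min 10488 | M₂..M₄: k=2: 0+4221+38·67·21=57687; k=3: 7638+0+38·3·21=10032 → min 10032.
Length 4: M₁..M₄: k=1: 0+10032+25·38·21=29982; k=2: 63650+4221+25·67·21=103046; k=3: 10488+0+25·3·21=12063 → min 12063.
Optimal order: ((M₁·(M₂·M₃))·M₄) with cost 12063.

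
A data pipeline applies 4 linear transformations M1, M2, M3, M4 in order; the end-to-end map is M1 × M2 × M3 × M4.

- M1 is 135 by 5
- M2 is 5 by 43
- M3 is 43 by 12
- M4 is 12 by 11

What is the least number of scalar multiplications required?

10665

Adjacent pairs: M1M2 = 135·5·43 = 29025; M2M3 = 5·43·12 = 2580; M3M4 = 43·12·11 = 5676.
Length 3: M1..M3: k=1: 0+2580+135·5·12=10680; k=2: 29025+0+135·43·12=98685 → min 10680 | M2..M4: k=2: 0+5676+5·43·11=8041; k=3: 2580+0+5·12·11=3240 → min 3240.
Length 4: M1..M4: k=1: 0+3240+135·5·11=10665; k=2: 29025+5676+135·43·11=98556; k=3: 10680+0+135·12·11=28500 → min 10665.
Optimal order: (M1 × ((M2 × M3) × M4)) with cost 10665.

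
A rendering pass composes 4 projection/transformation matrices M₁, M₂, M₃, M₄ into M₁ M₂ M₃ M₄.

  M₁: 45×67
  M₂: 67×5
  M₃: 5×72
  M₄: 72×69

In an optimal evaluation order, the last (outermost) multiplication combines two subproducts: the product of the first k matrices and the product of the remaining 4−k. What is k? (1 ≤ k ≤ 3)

2

Adjacent pairs: M₁M₂ = 45·67·5 = 15075; M₂M₃ = 67·5·72 = 24120; M₃M₄ = 5·72·69 = 24840.
Length 3: M₁..M₃: k=1: 0+24120+45·67·72=241200; k=2: 15075+0+45·5·72=31275 → min 31275 | M₂..M₄: k=2: 0+24840+67·5·69=47955; k=3: 24120+0+67·72·69=356976 → min 47955.
Top-level splits: k=1: (M₁..M₁)·(M₂..M₄) → 0+47955+45·67·69 = 255990; k=2: (M₁..M₂)·(M₃..M₄) → 15075+24840+45·5·69 = 55440; k=3: (M₁..M₃)·(M₄..M₄) → 31275+0+45·72·69 = 254835.
Best split is after M₂, i.e. k = 2.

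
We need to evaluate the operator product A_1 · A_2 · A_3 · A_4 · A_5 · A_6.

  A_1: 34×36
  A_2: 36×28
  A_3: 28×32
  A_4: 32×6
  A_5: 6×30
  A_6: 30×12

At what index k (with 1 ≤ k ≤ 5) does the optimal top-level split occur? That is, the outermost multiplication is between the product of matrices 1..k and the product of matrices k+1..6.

Adjacent pairs: A_1A_2 = 34·36·28 = 34272; A_2A_3 = 36·28·32 = 32256; A_3A_4 = 28·32·6 = 5376; A_4A_5 = 32·6·30 = 5760; A_5A_6 = 6·30·12 = 2160.
Length 3: A_1..A_3: k=1: 0+32256+34·36·32=71424; k=2: 34272+0+34·28·32=64736 → min 64736 | A_2..A_4: k=2: 0+5376+36·28·6=11424; k=3: 32256+0+36·32·6=39168 → min 11424 | A_3..A_5: k=3: 0+5760+28·32·30=32640; k=4: 5376+0+28·6·30=10416 → min 10416 | A_4..A_6: k=4: 0+2160+32·6·12=4464; k=5: 5760+0+32·30·12=17280 → min 4464.
Length 4: A_1..A_4: k=1: 0+11424+34·36·6=18768; k=2: 34272+5376+34·28·6=45360; k=3: 64736+0+34·32·6=71264 → min 18768 | A_2..A_5: k=2: 0+10416+36·28·30=40656; k=3: 32256+5760+36·32·30=72576; k=4: 11424+0+36·6·30=17904 → min 17904 | A_3..A_6: k=3: 0+4464+28·32·12=15216; k=4: 5376+2160+28·6·12=9552; k=5: 10416+0+28·30·12=20496 → min 9552.
Length 5: A_1..A_5: k=1: 0+17904+34·36·30=54624; k=2: 34272+10416+34·28·30=73248; k=3: 64736+5760+34·32·30=103136; k=4: 18768+0+34·6·30=24888 → min 24888 | A_2..A_6: k=2: 0+9552+36·28·12=21648; k=3: 32256+4464+36·32·12=50544; k=4: 11424+2160+36·6·12=16176; k=5: 17904+0+36·30·12=30864 → min 16176.
Top-level splits: k=1: (A_1..A_1)·(A_2..A_6) → 0+16176+34·36·12 = 30864; k=2: (A_1..A_2)·(A_3..A_6) → 34272+9552+34·28·12 = 55248; k=3: (A_1..A_3)·(A_4..A_6) → 64736+4464+34·32·12 = 82256; k=4: (A_1..A_4)·(A_5..A_6) → 18768+2160+34·6·12 = 23376; k=5: (A_1..A_5)·(A_6..A_6) → 24888+0+34·30·12 = 37128.
Best split is after A_4, i.e. k = 4.

4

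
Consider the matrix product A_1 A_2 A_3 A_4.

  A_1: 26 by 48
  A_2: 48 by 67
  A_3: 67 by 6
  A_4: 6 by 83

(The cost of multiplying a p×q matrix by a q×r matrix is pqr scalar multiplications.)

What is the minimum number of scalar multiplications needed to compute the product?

39732

Adjacent pairs: A_1A_2 = 26·48·67 = 83616; A_2A_3 = 48·67·6 = 19296; A_3A_4 = 67·6·83 = 33366.
Length 3: A_1..A_3: k=1: 0+19296+26·48·6=26784; k=2: 83616+0+26·67·6=94068 → min 26784 | A_2..A_4: k=2: 0+33366+48·67·83=300294; k=3: 19296+0+48·6·83=43200 → min 43200.
Length 4: A_1..A_4: k=1: 0+43200+26·48·83=146784; k=2: 83616+33366+26·67·83=261568; k=3: 26784+0+26·6·83=39732 → min 39732.
Optimal order: ((A_1 (A_2 A_3)) A_4) with cost 39732.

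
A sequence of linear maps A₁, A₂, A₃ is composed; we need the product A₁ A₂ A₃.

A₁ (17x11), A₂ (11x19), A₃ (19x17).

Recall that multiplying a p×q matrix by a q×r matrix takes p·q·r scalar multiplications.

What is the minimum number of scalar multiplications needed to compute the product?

6732

Order (A₁ (A₂ A₃)): (A₂ A₃): 11×19 by 19×17 → 11×17, cost 11·19·17 = 3553; (A₁ (A₂ A₃)): 17×11 by 11×17 → 17×17, cost 17·11·17 = 3179; cumulative 6732. Total 6732.
Order ((A₁ A₂) A₃): (A₁ A₂): 17×11 by 11×19 → 17×19, cost 17·11·19 = 3553; ((A₁ A₂) A₃): 17×19 by 19×17 → 17×17, cost 17·19·17 = 5491; cumulative 9044. Total 9044.
Minimum: 6732.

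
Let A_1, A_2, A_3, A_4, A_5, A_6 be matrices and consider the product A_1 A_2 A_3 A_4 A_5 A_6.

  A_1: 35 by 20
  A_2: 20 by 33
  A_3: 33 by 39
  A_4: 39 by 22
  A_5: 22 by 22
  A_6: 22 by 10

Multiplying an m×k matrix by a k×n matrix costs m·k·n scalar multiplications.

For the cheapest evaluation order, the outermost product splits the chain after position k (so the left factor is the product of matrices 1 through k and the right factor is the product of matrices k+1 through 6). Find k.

Adjacent pairs: A_1A_2 = 35·20·33 = 23100; A_2A_3 = 20·33·39 = 25740; A_3A_4 = 33·39·22 = 28314; A_4A_5 = 39·22·22 = 18876; A_5A_6 = 22·22·10 = 4840.
Length 3: A_1..A_3: k=1: 0+25740+35·20·39=53040; k=2: 23100+0+35·33·39=68145 → min 53040 | A_2..A_4: k=2: 0+28314+20·33·22=42834; k=3: 25740+0+20·39·22=42900 → min 42834 | A_3..A_5: k=3: 0+18876+33·39·22=47190; k=4: 28314+0+33·22·22=44286 → min 44286 | A_4..A_6: k=4: 0+4840+39·22·10=13420; k=5: 18876+0+39·22·10=27456 → min 13420.
Length 4: A_1..A_4: k=1: 0+42834+35·20·22=58234; k=2: 23100+28314+35·33·22=76824; k=3: 53040+0+35·39·22=83070 → min 58234 | A_2..A_5: k=2: 0+44286+20·33·22=58806; k=3: 25740+18876+20·39·22=61776; k=4: 42834+0+20·22·22=52514 → min 52514 | A_3..A_6: k=3: 0+13420+33·39·10=26290; k=4: 28314+4840+33·22·10=40414; k=5: 44286+0+33·22·10=51546 → min 26290.
Length 5: A_1..A_5: k=1: 0+52514+35·20·22=67914; k=2: 23100+44286+35·33·22=92796; k=3: 53040+18876+35·39·22=101946; k=4: 58234+0+35·22·22=75174 → min 67914 | A_2..A_6: k=2: 0+26290+20·33·10=32890; k=3: 25740+13420+20·39·10=46960; k=4: 42834+4840+20·22·10=52074; k=5: 52514+0+20·22·10=56914 → min 32890.
Top-level splits: k=1: (A_1..A_1)·(A_2..A_6) → 0+32890+35·20·10 = 39890; k=2: (A_1..A_2)·(A_3..A_6) → 23100+26290+35·33·10 = 60940; k=3: (A_1..A_3)·(A_4..A_6) → 53040+13420+35·39·10 = 80110; k=4: (A_1..A_4)·(A_5..A_6) → 58234+4840+35·22·10 = 70774; k=5: (A_1..A_5)·(A_6..A_6) → 67914+0+35·22·10 = 75614.
Best split is after A_1, i.e. k = 1.

1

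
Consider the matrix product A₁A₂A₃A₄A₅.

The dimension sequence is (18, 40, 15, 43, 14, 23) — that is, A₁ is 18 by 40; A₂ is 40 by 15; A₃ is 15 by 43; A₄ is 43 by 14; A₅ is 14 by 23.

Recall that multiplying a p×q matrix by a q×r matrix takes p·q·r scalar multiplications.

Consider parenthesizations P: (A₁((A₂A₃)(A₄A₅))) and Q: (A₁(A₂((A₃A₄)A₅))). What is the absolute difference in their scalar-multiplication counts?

Order P = (A₁((A₂A₃)(A₄A₅))): (A₂A₃): 40×15 by 15×43 → 40×43, cost 40·15·43 = 25800; (A₄A₅): 43×14 by 14×23 → 43×23, cost 43·14·23 = 13846; ((A₂A₃)(A₄A₅)): 40×43 by 43×23 → 40×23, cost 40·43·23 = 39560; cumulative 79206; (A₁((A₂A₃)(A₄A₅))): 18×40 by 40×23 → 18×23, cost 18·40·23 = 16560; cumulative 95766. Total 95766.
Order Q = (A₁(A₂((A₃A₄)A₅))): (A₃A₄): 15×43 by 43×14 → 15×14, cost 15·43·14 = 9030; ((A₃A₄)A₅): 15×14 by 14×23 → 15×23, cost 15·14·23 = 4830; cumulative 13860; (A₂((A₃A₄)A₅)): 40×15 by 15×23 → 40×23, cost 40·15·23 = 13800; cumulative 27660; (A₁(A₂((A₃A₄)A₅))): 18×40 by 40×23 → 18×23, cost 18·40·23 = 16560; cumulative 44220. Total 44220.
Difference: |95766 − 44220| = 51546.

51546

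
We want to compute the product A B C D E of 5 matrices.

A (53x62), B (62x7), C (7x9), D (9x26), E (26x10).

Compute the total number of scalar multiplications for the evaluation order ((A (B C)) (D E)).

40590

(B C): 62×7 by 7×9 → 62×9, cost 62·7·9 = 3906
(A (B C)): 53×62 by 62×9 → 53×9, cost 53·62·9 = 29574; cumulative 33480
(D E): 9×26 by 26×10 → 9×10, cost 9·26·10 = 2340
((A (B C)) (D E)): 53×9 by 9×10 → 53×10, cost 53·9·10 = 4770; cumulative 40590
Total: 40590 scalar multiplications.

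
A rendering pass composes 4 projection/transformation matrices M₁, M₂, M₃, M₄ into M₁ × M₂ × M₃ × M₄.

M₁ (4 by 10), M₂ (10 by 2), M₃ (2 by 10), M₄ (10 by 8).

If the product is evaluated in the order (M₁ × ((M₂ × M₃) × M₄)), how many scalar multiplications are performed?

(M₂ × M₃): 10×2 by 2×10 → 10×10, cost 10·2·10 = 200
((M₂ × M₃) × M₄): 10×10 by 10×8 → 10×8, cost 10·10·8 = 800; cumulative 1000
(M₁ × ((M₂ × M₃) × M₄)): 4×10 by 10×8 → 4×8, cost 4·10·8 = 320; cumulative 1320
Total: 1320 scalar multiplications.

1320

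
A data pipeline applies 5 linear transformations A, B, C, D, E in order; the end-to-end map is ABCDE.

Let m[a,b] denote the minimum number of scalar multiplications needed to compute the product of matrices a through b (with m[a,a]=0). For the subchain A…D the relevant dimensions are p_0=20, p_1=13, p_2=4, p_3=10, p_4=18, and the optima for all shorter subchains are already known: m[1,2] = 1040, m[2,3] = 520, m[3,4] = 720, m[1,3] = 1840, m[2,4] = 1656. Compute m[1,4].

3200

m[1,4] = min over k∈[1,3] of m[1,k]+m[k+1,4]+p_{0}·p_k·p_{4}.
k=1: 0 + 1656 + 20·13·18 = 6336; k=2: 1040 + 720 + 20·4·18 = 3200; k=3: 1840 + 0 + 20·10·18 = 5440.
Minimum: 3200 at k=2.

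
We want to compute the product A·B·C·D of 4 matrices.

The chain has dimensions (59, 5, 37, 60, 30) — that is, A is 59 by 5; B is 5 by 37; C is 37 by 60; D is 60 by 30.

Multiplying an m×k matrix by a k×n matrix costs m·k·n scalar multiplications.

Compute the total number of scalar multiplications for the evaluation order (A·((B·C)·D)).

28950

(B·C): 5×37 by 37×60 → 5×60, cost 5·37·60 = 11100
((B·C)·D): 5×60 by 60×30 → 5×30, cost 5·60·30 = 9000; cumulative 20100
(A·((B·C)·D)): 59×5 by 5×30 → 59×30, cost 59·5·30 = 8850; cumulative 28950
Total: 28950 scalar multiplications.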